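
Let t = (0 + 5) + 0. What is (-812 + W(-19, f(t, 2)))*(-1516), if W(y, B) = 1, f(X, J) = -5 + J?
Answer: 1229476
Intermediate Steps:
t = 5 (t = 5 + 0 = 5)
(-812 + W(-19, f(t, 2)))*(-1516) = (-812 + 1)*(-1516) = -811*(-1516) = 1229476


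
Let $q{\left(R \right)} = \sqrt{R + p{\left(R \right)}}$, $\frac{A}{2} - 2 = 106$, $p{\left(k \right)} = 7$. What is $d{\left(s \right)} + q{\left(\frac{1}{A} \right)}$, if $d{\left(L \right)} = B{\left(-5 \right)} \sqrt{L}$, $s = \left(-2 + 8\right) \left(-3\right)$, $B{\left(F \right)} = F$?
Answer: $\frac{\sqrt{9078}}{36} - 15 i \sqrt{2} \approx 2.6466 - 21.213 i$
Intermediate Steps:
$A = 216$ ($A = 4 + 2 \cdot 106 = 4 + 212 = 216$)
$s = -18$ ($s = 6 \left(-3\right) = -18$)
$d{\left(L \right)} = - 5 \sqrt{L}$
$q{\left(R \right)} = \sqrt{7 + R}$ ($q{\left(R \right)} = \sqrt{R + 7} = \sqrt{7 + R}$)
$d{\left(s \right)} + q{\left(\frac{1}{A} \right)} = - 5 \sqrt{-18} + \sqrt{7 + \frac{1}{216}} = - 5 \cdot 3 i \sqrt{2} + \sqrt{7 + \frac{1}{216}} = - 15 i \sqrt{2} + \sqrt{\frac{1513}{216}} = - 15 i \sqrt{2} + \frac{\sqrt{9078}}{36} = \frac{\sqrt{9078}}{36} - 15 i \sqrt{2}$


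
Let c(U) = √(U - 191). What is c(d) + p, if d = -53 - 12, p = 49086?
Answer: 49086 + 16*I ≈ 49086.0 + 16.0*I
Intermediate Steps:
d = -65
c(U) = √(-191 + U)
c(d) + p = √(-191 - 65) + 49086 = √(-256) + 49086 = 16*I + 49086 = 49086 + 16*I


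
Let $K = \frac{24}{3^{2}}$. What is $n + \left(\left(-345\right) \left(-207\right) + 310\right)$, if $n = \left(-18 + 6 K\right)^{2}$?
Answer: $71729$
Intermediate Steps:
$K = \frac{8}{3}$ ($K = \frac{24}{9} = 24 \cdot \frac{1}{9} = \frac{8}{3} \approx 2.6667$)
$n = 4$ ($n = \left(-18 + 6 \cdot \frac{8}{3}\right)^{2} = \left(-18 + 16\right)^{2} = \left(-2\right)^{2} = 4$)
$n + \left(\left(-345\right) \left(-207\right) + 310\right) = 4 + \left(\left(-345\right) \left(-207\right) + 310\right) = 4 + \left(71415 + 310\right) = 4 + 71725 = 71729$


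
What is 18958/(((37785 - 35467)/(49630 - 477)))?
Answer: 24522173/61 ≈ 4.0200e+5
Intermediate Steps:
18958/(((37785 - 35467)/(49630 - 477))) = 18958/((2318/49153)) = 18958/((2318*(1/49153))) = 18958/(122/2587) = 18958*(2587/122) = 24522173/61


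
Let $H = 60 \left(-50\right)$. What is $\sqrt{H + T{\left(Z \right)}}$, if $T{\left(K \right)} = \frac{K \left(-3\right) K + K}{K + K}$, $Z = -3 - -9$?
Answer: $\frac{i \sqrt{12034}}{2} \approx 54.85 i$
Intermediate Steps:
$H = -3000$
$Z = 6$ ($Z = -3 + 9 = 6$)
$T{\left(K \right)} = \frac{K - 3 K^{2}}{2 K}$ ($T{\left(K \right)} = \frac{- 3 K K + K}{2 K} = \frac{1}{2 K} \left(- 3 K^{2} + K\right) = \frac{1}{2 K} \left(K - 3 K^{2}\right) = \frac{K - 3 K^{2}}{2 K}$)
$\sqrt{H + T{\left(Z \right)}} = \sqrt{-3000 + \left(\frac{1}{2} - 9\right)} = \sqrt{-3000 - \frac{17}{2}} = \sqrt{- \frac{6017}{2}} = \frac{i \sqrt{12034}}{2}$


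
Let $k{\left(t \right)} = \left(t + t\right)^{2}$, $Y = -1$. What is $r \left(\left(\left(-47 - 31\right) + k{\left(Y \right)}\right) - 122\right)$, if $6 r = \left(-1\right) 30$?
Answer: $980$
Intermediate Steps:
$k{\left(t \right)} = 4 t^{2}$ ($k{\left(t \right)} = \left(2 t\right)^{2} = 4 t^{2}$)
$r = -5$ ($r = \frac{\left(-1\right) 30}{6} = \frac{1}{6} \left(-30\right) = -5$)
$r \left(\left(\left(-47 - 31\right) + k{\left(Y \right)}\right) - 122\right) = - 5 \left(\left(\left(-47 - 31\right) + 4 \left(-1\right)^{2}\right) - 122\right) = - 5 \left(\left(-78 + 4 \cdot 1\right) - 122\right) = - 5 \left(\left(-78 + 4\right) - 122\right) = - 5 \left(-74 - 122\right) = \left(-5\right) \left(-196\right) = 980$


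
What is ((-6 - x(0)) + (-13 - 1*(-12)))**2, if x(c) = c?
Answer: 49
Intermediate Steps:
((-6 - x(0)) + (-13 - 1*(-12)))**2 = ((-6 - 1*0) + (-13 - 1*(-12)))**2 = ((-6 + 0) + (-13 + 12))**2 = (-6 - 1)**2 = (-7)**2 = 49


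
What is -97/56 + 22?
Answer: 1135/56 ≈ 20.268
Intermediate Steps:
-97/56 + 22 = 1135/56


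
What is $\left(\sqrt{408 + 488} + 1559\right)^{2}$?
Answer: $2431377 + 24944 \sqrt{14} \approx 2.5247 \cdot 10^{6}$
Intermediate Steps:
$\left(\sqrt{408 + 488} + 1559\right)^{2} = \left(\sqrt{896} + 1559\right)^{2} = \left(8 \sqrt{14} + 1559\right)^{2} = \left(1559 + 8 \sqrt{14}\right)^{2}$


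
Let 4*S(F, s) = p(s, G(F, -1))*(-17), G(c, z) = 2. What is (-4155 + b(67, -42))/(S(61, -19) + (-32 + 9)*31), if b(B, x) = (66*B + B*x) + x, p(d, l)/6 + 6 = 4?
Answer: 2589/662 ≈ 3.9109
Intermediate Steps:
p(d, l) = -12 (p(d, l) = -36 + 6*4 = -36 + 24 = -12)
b(B, x) = x + 66*B + B*x
S(F, s) = 51 (S(F, s) = (-12*(-17))/4 = (¼)*204 = 51)
(-4155 + b(67, -42))/(S(61, -19) + (-32 + 9)*31) = (-4155 + (-42 + 66*67 + 67*(-42)))/(51 + (-32 + 9)*31) = (-4155 + (-42 + 4422 - 2814))/(51 - 23*31) = (-4155 + 1566)/(51 - 713) = -2589/(-662) = -2589*(-1/662) = 2589/662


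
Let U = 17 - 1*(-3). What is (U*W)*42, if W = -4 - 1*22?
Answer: -21840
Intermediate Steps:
U = 20 (U = 17 + 3 = 20)
W = -26 (W = -4 - 22 = -26)
(U*W)*42 = (20*(-26))*42 = -520*42 = -21840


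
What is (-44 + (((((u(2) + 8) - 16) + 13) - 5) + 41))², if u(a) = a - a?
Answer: 9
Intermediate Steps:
u(a) = 0
(-44 + (((((u(2) + 8) - 16) + 13) - 5) + 41))² = (-44 + (((((0 + 8) - 16) + 13) - 5) + 41))² = (-44 + ((((8 - 16) + 13) - 5) + 41))² = (-44 + (((-8 + 13) - 5) + 41))² = (-44 + ((5 - 5) + 41))² = (-44 + (0 + 41))² = (-44 + 41)² = (-3)² = 9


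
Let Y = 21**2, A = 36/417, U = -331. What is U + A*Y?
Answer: -40717/139 ≈ -292.93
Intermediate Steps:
A = 12/139 (A = 36*(1/417) = 12/139 ≈ 0.086331)
Y = 441
U + A*Y = -331 + (12/139)*441 = -331 + 5292/139 = -40717/139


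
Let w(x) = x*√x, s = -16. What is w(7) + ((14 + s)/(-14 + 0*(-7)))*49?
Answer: 7 + 7*√7 ≈ 25.520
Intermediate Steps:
w(x) = x^(3/2)
w(7) + ((14 + s)/(-14 + 0*(-7)))*49 = 7^(3/2) + ((14 - 16)/(-14 + 0*(-7)))*49 = 7*√7 - 2/(-14 + 0)*49 = 7*√7 - 2/(-14)*49 = 7*√7 - 2*(-1/14)*49 = 7*√7 + (⅐)*49 = 7*√7 + 7 = 7 + 7*√7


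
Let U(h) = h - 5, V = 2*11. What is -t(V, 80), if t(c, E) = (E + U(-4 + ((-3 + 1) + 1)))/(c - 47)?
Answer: 14/5 ≈ 2.8000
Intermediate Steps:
V = 22
U(h) = -5 + h
t(c, E) = (-10 + E)/(-47 + c) (t(c, E) = (E + (-5 + (-4 + ((-3 + 1) + 1))))/(c - 47) = (E + (-5 + (-4 + (-2 + 1))))/(-47 + c) = (E + (-5 + (-4 - 1)))/(-47 + c) = (E + (-5 - 5))/(-47 + c) = (E - 10)/(-47 + c) = (-10 + E)/(-47 + c))
-t(V, 80) = -(-10 + 80)/(-47 + 22) = -70/(-25) = -(-1)*70/25 = -1*(-14/5) = 14/5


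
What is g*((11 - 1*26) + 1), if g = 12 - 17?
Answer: 70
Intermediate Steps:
g = -5
g*((11 - 1*26) + 1) = -5*((11 - 1*26) + 1) = -5*((11 - 26) + 1) = -5*(-15 + 1) = -5*(-14) = 70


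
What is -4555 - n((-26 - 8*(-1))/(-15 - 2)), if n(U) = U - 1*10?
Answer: -77283/17 ≈ -4546.1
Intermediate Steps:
n(U) = -10 + U (n(U) = U - 10 = -10 + U)
-4555 - n((-26 - 8*(-1))/(-15 - 2)) = -4555 - (-10 + (-26 - 8*(-1))/(-15 - 2)) = -4555 - (-10 + (-26 + 8)/(-17)) = -4555 - (-10 - 18*(-1/17)) = -4555 - (-10 + 18/17) = -4555 - 1*(-152/17) = -4555 + 152/17 = -77283/17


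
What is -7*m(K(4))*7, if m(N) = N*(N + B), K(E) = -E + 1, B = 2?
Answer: -147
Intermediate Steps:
K(E) = 1 - E
m(N) = N*(2 + N) (m(N) = N*(N + 2) = N*(2 + N))
-7*m(K(4))*7 = -7*(1 - 1*4)*(2 + (1 - 1*4))*7 = -7*(1 - 4)*(2 + (1 - 4))*7 = -(-21)*(2 - 3)*7 = -(-21)*(-1)*7 = -7*3*7 = -21*7 = -147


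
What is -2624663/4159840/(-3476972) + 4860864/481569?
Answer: 23435274422971268989/2321748040204743040 ≈ 10.094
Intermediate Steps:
-2624663/4159840/(-3476972) + 4860864/481569 = -2624663*1/4159840*(-1/3476972) + 4860864*(1/481569) = -2624663/4159840*(-1/3476972) + 1620288/160523 = 2624663/14463647204480 + 1620288/160523 = 23435274422971268989/2321748040204743040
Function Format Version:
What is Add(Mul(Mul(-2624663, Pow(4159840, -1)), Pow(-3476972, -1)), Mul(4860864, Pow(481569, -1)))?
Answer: Rational(23435274422971268989, 2321748040204743040) ≈ 10.094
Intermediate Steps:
Add(Mul(Mul(-2624663, Pow(4159840, -1)), Pow(-3476972, -1)), Mul(4860864, Pow(481569, -1))) = Add(Mul(Mul(-2624663, Rational(1, 4159840)), Rational(-1, 3476972)), Mul(4860864, Rational(1, 481569))) = Add(Mul(Rational(-2624663, 4159840), Rational(-1, 3476972)), Rational(1620288, 160523)) = Add(Rational(2624663, 14463647204480), Rational(1620288, 160523)) = Rational(23435274422971268989, 2321748040204743040)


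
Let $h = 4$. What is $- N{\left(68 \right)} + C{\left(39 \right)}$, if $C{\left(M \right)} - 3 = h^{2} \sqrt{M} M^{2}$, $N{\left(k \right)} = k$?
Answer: $-65 + 24336 \sqrt{39} \approx 1.5191 \cdot 10^{5}$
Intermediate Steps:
$C{\left(M \right)} = 3 + 16 M^{\frac{5}{2}}$ ($C{\left(M \right)} = 3 + 4^{2} \sqrt{M} M^{2} = 3 + 16 \sqrt{M} M^{2} = 3 + 16 M^{\frac{5}{2}}$)
$- N{\left(68 \right)} + C{\left(39 \right)} = \left(-1\right) 68 + \left(3 + 16 \cdot 39^{\frac{5}{2}}\right) = -68 + \left(3 + 16 \cdot 1521 \sqrt{39}\right) = -68 + \left(3 + 24336 \sqrt{39}\right) = -65 + 24336 \sqrt{39}$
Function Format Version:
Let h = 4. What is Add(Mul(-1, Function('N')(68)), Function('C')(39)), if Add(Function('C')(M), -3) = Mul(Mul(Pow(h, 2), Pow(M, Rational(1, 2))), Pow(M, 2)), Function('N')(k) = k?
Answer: Add(-65, Mul(24336, Pow(39, Rational(1, 2)))) ≈ 1.5191e+5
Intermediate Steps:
Function('C')(M) = Add(3, Mul(16, Pow(M, Rational(5, 2)))) (Function('C')(M) = Add(3, Mul(Mul(Pow(4, 2), Pow(M, Rational(1, 2))), Pow(M, 2))) = Add(3, Mul(Mul(16, Pow(M, Rational(1, 2))), Pow(M, 2))) = Add(3, Mul(16, Pow(M, Rational(5, 2)))))
Add(Mul(-1, Function('N')(68)), Function('C')(39)) = Add(Mul(-1, 68), Add(3, Mul(16, Pow(39, Rational(5, 2))))) = Add(-68, Add(3, Mul(16, Mul(1521, Pow(39, Rational(1, 2)))))) = Add(-68, Add(3, Mul(24336, Pow(39, Rational(1, 2))))) = Add(-65, Mul(24336, Pow(39, Rational(1, 2))))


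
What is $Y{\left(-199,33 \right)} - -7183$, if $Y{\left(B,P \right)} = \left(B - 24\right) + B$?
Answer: $6761$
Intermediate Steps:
$Y{\left(B,P \right)} = -24 + 2 B$ ($Y{\left(B,P \right)} = \left(-24 + B\right) + B = -24 + 2 B$)
$Y{\left(-199,33 \right)} - -7183 = \left(-24 + 2 \left(-199\right)\right) - -7183 = \left(-24 - 398\right) + 7183 = -422 + 7183 = 6761$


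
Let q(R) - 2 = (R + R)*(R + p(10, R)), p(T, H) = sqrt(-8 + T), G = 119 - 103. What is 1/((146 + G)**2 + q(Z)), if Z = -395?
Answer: 42287/14305366927 + 395*sqrt(2)/57221467708 ≈ 2.9658e-6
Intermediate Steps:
G = 16
q(R) = 2 + 2*R*(R + sqrt(2)) (q(R) = 2 + (R + R)*(R + sqrt(-8 + 10)) = 2 + (2*R)*(R + sqrt(2)) = 2 + 2*R*(R + sqrt(2)))
1/((146 + G)**2 + q(Z)) = 1/((146 + 16)**2 + (2 + 2*(-395)**2 + 2*(-395)*sqrt(2))) = 1/(162**2 + (2 + 2*156025 - 790*sqrt(2))) = 1/(26244 + (2 + 312050 - 790*sqrt(2))) = 1/(26244 + (312052 - 790*sqrt(2))) = 1/(338296 - 790*sqrt(2))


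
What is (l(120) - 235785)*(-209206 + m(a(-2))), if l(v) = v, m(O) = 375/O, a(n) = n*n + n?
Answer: 98516689605/2 ≈ 4.9258e+10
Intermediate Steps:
a(n) = n + n**2 (a(n) = n**2 + n = n + n**2)
(l(120) - 235785)*(-209206 + m(a(-2))) = (120 - 235785)*(-209206 + 375/((-2*(1 - 2)))) = -235665*(-209206 + 375/((-2*(-1)))) = -235665*(-209206 + 375/2) = -235665*(-418037/2) = 98516689605/2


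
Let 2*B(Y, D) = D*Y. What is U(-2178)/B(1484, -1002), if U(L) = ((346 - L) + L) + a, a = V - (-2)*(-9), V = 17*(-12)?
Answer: -31/185871 ≈ -0.00016678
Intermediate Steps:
V = -204
B(Y, D) = D*Y/2 (B(Y, D) = (D*Y)/2 = D*Y/2)
a = -222 (a = -204 - (-2)*(-9) = -204 - 1*18 = -204 - 18 = -222)
U(L) = 124 (U(L) = ((346 - L) + L) - 222 = 346 - 222 = 124)
U(-2178)/B(1484, -1002) = 124/(((½)*(-1002)*1484)) = 124/(-743484) = 124*(-1/743484) = -31/185871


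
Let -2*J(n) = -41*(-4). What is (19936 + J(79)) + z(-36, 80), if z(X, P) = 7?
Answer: 19861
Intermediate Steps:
J(n) = -82 (J(n) = -(-41)*(-4)/2 = -1/2*164 = -82)
(19936 + J(79)) + z(-36, 80) = (19936 - 82) + 7 = 19854 + 7 = 19861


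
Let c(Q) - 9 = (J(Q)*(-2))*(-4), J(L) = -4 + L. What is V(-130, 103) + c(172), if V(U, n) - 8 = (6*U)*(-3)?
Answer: 3701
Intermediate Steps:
V(U, n) = 8 - 18*U (V(U, n) = 8 + (6*U)*(-3) = 8 - 18*U)
c(Q) = -23 + 8*Q (c(Q) = 9 + ((-4 + Q)*(-2))*(-4) = 9 + (8 - 2*Q)*(-4) = 9 + (-32 + 8*Q) = -23 + 8*Q)
V(-130, 103) + c(172) = (8 - 18*(-130)) + (-23 + 8*172) = (8 + 2340) + (-23 + 1376) = 2348 + 1353 = 3701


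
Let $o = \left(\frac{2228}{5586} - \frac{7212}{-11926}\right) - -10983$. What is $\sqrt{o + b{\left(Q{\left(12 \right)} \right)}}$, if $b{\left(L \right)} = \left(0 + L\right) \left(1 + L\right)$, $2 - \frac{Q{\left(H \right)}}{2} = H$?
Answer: $\frac{\sqrt{64328995816483287}}{2379237} \approx 106.6$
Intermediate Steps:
$Q{\left(H \right)} = 4 - 2 H$
$o = \frac{182934834137}{16654659}$ ($o = \left(2228 \cdot \frac{1}{5586} - - \frac{3606}{5963}\right) + 10983 = \left(\frac{1114}{2793} + \frac{3606}{5963}\right) + 10983 = \frac{16714340}{16654659} + 10983 = \frac{182934834137}{16654659} \approx 10984.0$)
$b{\left(L \right)} = L \left(1 + L\right)$
$\sqrt{o + b{\left(Q{\left(12 \right)} \right)}} = \sqrt{\frac{182934834137}{16654659} + \left(4 - 24\right) \left(1 + \left(4 - 24\right)\right)} = \sqrt{\frac{182934834137}{16654659} - 20 \left(1 - 20\right)} = \sqrt{\frac{182934834137}{16654659} - -380} = \sqrt{\frac{182934834137}{16654659} + 380} = \sqrt{\frac{189263604557}{16654659}} = \frac{\sqrt{64328995816483287}}{2379237}$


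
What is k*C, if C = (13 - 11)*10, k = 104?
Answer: 2080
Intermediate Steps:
C = 20 (C = 2*10 = 20)
k*C = 104*20 = 2080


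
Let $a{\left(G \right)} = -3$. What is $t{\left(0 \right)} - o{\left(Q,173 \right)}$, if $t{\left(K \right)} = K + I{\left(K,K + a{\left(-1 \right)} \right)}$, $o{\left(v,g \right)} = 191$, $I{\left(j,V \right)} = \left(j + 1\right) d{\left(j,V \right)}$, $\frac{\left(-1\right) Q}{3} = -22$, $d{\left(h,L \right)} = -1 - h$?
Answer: $-192$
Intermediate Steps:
$Q = 66$ ($Q = \left(-3\right) \left(-22\right) = 66$)
$I{\left(j,V \right)} = \left(1 + j\right) \left(-1 - j\right)$ ($I{\left(j,V \right)} = \left(j + 1\right) \left(-1 - j\right) = \left(1 + j\right) \left(-1 - j\right)$)
$t{\left(K \right)} = K - \left(1 + K\right)^{2}$
$t{\left(0 \right)} - o{\left(Q,173 \right)} = \left(0 - \left(1 + 0\right)^{2}\right) - 191 = \left(0 - 1^{2}\right) - 191 = \left(0 - 1\right) - 191 = -1 - 191 = -192$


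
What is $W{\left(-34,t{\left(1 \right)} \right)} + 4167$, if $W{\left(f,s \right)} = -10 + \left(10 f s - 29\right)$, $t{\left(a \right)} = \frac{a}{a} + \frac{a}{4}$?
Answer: $3703$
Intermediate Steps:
$t{\left(a \right)} = 1 + \frac{a}{4}$ ($t{\left(a \right)} = 1 + a \frac{1}{4} = 1 + \frac{a}{4}$)
$W{\left(f,s \right)} = -39 + 10 f s$ ($W{\left(f,s \right)} = -10 + \left(10 f s - 29\right) = -10 + \left(-29 + 10 f s\right) = -39 + 10 f s$)
$W{\left(-34,t{\left(1 \right)} \right)} + 4167 = \left(-39 + 10 \left(-34\right) \left(1 + \frac{1}{4} \cdot 1\right)\right) + 4167 = \left(-39 + 10 \left(-34\right) \left(1 + \frac{1}{4}\right)\right) + 4167 = \left(-39 + 10 \left(-34\right) \frac{5}{4}\right) + 4167 = \left(-39 - 425\right) + 4167 = -464 + 4167 = 3703$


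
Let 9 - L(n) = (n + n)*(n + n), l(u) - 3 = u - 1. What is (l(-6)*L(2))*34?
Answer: 952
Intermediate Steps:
l(u) = 2 + u (l(u) = 3 + (u - 1) = 3 + (-1 + u) = 2 + u)
L(n) = 9 - 4*n**2 (L(n) = 9 - (n + n)*(n + n) = 9 - 2*n*2*n = 9 - 4*n**2)
(l(-6)*L(2))*34 = ((2 - 6)*(9 - 4*2**2))*34 = -4*(9 - 4*4)*34 = -4*(9 - 16)*34 = -4*(-7)*34 = 28*34 = 952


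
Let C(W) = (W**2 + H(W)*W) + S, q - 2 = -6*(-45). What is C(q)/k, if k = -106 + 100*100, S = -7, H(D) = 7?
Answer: 75881/9894 ≈ 7.6694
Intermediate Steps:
q = 272 (q = 2 - 6*(-45) = 2 + 270 = 272)
k = 9894 (k = -106 + 10000 = 9894)
C(W) = -7 + W**2 + 7*W (C(W) = (W**2 + 7*W) - 7 = -7 + W**2 + 7*W)
C(q)/k = (-7 + 272**2 + 7*272)/9894 = (-7 + 73984 + 1904)*(1/9894) = 75881*(1/9894) = 75881/9894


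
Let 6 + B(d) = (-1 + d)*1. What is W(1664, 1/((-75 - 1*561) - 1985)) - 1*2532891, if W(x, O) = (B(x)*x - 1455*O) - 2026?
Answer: 582731006/2621 ≈ 2.2233e+5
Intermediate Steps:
B(d) = -7 + d (B(d) = -6 + (-1 + d)*1 = -6 + (-1 + d) = -7 + d)
W(x, O) = -2026 - 1455*O + x*(-7 + x) (W(x, O) = ((-7 + x)*x - 1455*O) - 2026 = (x*(-7 + x) - 1455*O) - 2026 = (-1455*O + x*(-7 + x)) - 2026 = -2026 - 1455*O + x*(-7 + x))
W(1664, 1/((-75 - 1*561) - 1985)) - 1*2532891 = (-2026 - 1455/((-75 - 1*561) - 1985) + 1664*(-7 + 1664)) - 1*2532891 = (-2026 - 1455/((-75 - 561) - 1985) + 1664*1657) - 2532891 = (-2026 - 1455/(-636 - 1985) + 2757248) - 2532891 = (-2026 - 1455/(-2621) + 2757248) - 2532891 = (-2026 - 1455*(-1/2621) + 2757248) - 2532891 = (-2026 + 1455/2621 + 2757248) - 2532891 = 7221438317/2621 - 2532891 = 582731006/2621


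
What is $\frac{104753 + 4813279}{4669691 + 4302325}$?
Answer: $\frac{102459}{186917} \approx 0.54815$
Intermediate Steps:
$\frac{104753 + 4813279}{4669691 + 4302325} = \frac{4918032}{8972016} = 4918032 \cdot \frac{1}{8972016} = \frac{102459}{186917}$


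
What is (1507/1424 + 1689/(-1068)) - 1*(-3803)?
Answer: 5414727/1424 ≈ 3802.5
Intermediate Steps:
(1507/1424 + 1689/(-1068)) - 1*(-3803) = (1507*(1/1424) + 1689*(-1/1068)) + 3803 = (1507/1424 - 563/356) + 3803 = -745/1424 + 3803 = 5414727/1424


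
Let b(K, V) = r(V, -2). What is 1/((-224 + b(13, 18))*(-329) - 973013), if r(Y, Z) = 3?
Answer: -1/900304 ≈ -1.1107e-6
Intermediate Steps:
b(K, V) = 3
1/((-224 + b(13, 18))*(-329) - 973013) = 1/((-224 + 3)*(-329) - 973013) = 1/(-221*(-329) - 973013) = 1/(72709 - 973013) = 1/(-900304) = -1/900304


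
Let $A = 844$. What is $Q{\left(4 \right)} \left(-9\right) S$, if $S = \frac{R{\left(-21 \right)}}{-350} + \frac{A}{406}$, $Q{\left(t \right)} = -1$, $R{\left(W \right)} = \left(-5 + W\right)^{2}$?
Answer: $\frac{6732}{5075} \approx 1.3265$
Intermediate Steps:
$S = \frac{748}{5075}$ ($S = \frac{\left(-5 - 21\right)^{2}}{-350} + \frac{844}{406} = \left(-26\right)^{2} \left(- \frac{1}{350}\right) + 844 \cdot \frac{1}{406} = 676 \left(- \frac{1}{350}\right) + \frac{422}{203} = - \frac{338}{175} + \frac{422}{203} = \frac{748}{5075} \approx 0.14739$)
$Q{\left(4 \right)} \left(-9\right) S = \left(-1\right) \left(-9\right) \frac{748}{5075} = 9 \cdot \frac{748}{5075} = \frac{6732}{5075}$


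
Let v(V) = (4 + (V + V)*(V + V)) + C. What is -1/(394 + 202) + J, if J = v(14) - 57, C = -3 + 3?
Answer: 435675/596 ≈ 731.00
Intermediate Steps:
C = 0
v(V) = 4 + 4*V² (v(V) = (4 + (V + V)*(V + V)) + 0 = (4 + (2*V)*(2*V)) + 0 = (4 + 4*V²) + 0 = 4 + 4*V²)
J = 731 (J = (4 + 4*14²) - 57 = (4 + 4*196) - 57 = (4 + 784) - 57 = 788 - 57 = 731)
-1/(394 + 202) + J = -1/(394 + 202) + 731 = -1/596 + 731 = 435675/596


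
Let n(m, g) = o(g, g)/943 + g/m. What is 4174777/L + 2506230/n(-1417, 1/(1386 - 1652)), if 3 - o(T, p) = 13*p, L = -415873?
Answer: 37046298654374635933/47830801349 ≈ 7.7453e+8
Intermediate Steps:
o(T, p) = 3 - 13*p
n(m, g) = 3/943 - 13*g/943 + g/m (n(m, g) = (3 - 13*g)/943 + g/m = (3 - 13*g)*(1/943) + g/m = (3/943 - 13*g/943) + g/m = 3/943 - 13*g/943 + g/m)
4174777/L + 2506230/n(-1417, 1/(1386 - 1652)) = 4174777/(-415873) + 2506230/(((1/(1386 - 1652) + (1/943)*(-1417)*(3 - 13/(1386 - 1652)))/(-1417))) = 4174777*(-1/415873) + 2506230/((-(1/(-266) + (1/943)*(-1417)*(3 - 13/(-266)))/1417)) = -4174777/415873 + 2506230/((-(-1/266 + (1/943)*(-1417)*(3 - 13*(-1/266)))/1417)) = -4174777/415873 + 2506230/((-(-1/266 + (1/943)*(-1417)*(3 + 13/266))/1417)) = -4174777/415873 + 2506230/((-(-1/266 + (1/943)*(-1417)*(811/266))/1417)) = -4174777/415873 + 2506230/((-(-1/266 - 1149187/250838)/1417)) = -4174777/415873 + 2506230/((-1/1417*(-575065/125419))) = -4174777/415873 + 2506230/(575065/177718723) = -4174777/415873 + 2506230*(177718723/575065) = -4174777/415873 + 89080799028858/115013 = 37046298654374635933/47830801349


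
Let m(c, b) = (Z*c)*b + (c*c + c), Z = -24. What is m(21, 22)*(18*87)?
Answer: -16640316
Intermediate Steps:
m(c, b) = c + c² - 24*b*c (m(c, b) = (-24*c)*b + (c*c + c) = -24*b*c + (c² + c) = -24*b*c + (c + c²) = c + c² - 24*b*c)
m(21, 22)*(18*87) = (21*(1 + 21 - 24*22))*(18*87) = (21*(1 + 21 - 528))*1566 = (21*(-506))*1566 = -10626*1566 = -16640316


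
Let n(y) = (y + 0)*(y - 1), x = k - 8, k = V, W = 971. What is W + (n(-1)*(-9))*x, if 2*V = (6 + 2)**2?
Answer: 539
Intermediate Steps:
V = 32 (V = (6 + 2)**2/2 = (1/2)*8**2 = (1/2)*64 = 32)
k = 32
x = 24 (x = 32 - 8 = 24)
n(y) = y*(-1 + y)
W + (n(-1)*(-9))*x = 971 + (-(-1 - 1)*(-9))*24 = 971 + (-1*(-2)*(-9))*24 = 971 + (2*(-9))*24 = 971 - 18*24 = 971 - 432 = 539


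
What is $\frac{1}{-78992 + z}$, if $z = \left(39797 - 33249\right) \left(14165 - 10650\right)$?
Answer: $\frac{1}{22937228} \approx 4.3597 \cdot 10^{-8}$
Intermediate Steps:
$z = 23016220$ ($z = 6548 \cdot 3515 = 23016220$)
$\frac{1}{-78992 + z} = \frac{1}{-78992 + 23016220} = \frac{1}{22937228}$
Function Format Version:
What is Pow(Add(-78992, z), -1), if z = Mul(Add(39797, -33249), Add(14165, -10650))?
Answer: Rational(1, 22937228) ≈ 4.3597e-8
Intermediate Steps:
z = 23016220 (z = Mul(6548, 3515) = 23016220)
Pow(Add(-78992, z), -1) = Pow(Add(-78992, 23016220), -1) = Pow(22937228, -1) = Rational(1, 22937228)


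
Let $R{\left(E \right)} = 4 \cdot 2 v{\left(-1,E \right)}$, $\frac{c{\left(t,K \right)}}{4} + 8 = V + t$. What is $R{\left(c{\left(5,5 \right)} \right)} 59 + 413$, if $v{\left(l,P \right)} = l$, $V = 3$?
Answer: $-59$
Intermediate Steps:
$c{\left(t,K \right)} = -20 + 4 t$ ($c{\left(t,K \right)} = -32 + 4 \left(3 + t\right) = -32 + \left(12 + 4 t\right) = -20 + 4 t$)
$R{\left(E \right)} = -8$ ($R{\left(E \right)} = 4 \cdot 2 \left(-1\right) = 8 \left(-1\right) = -8$)
$R{\left(c{\left(5,5 \right)} \right)} 59 + 413 = \left(-8\right) 59 + 413 = -472 + 413 = -59$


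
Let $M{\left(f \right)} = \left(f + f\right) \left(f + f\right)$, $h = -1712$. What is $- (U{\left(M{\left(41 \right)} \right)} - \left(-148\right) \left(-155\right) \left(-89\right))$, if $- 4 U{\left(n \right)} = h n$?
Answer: $-4919532$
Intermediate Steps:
$M{\left(f \right)} = 4 f^{2}$ ($M{\left(f \right)} = 2 f 2 f = 4 f^{2}$)
$U{\left(n \right)} = 428 n$ ($U{\left(n \right)} = - \frac{\left(-1712\right) n}{4} = 428 n$)
$- (U{\left(M{\left(41 \right)} \right)} - \left(-148\right) \left(-155\right) \left(-89\right)) = - (428 \cdot 4 \cdot 41^{2} - \left(-148\right) \left(-155\right) \left(-89\right)) = - (428 \cdot 4 \cdot 1681 - 22940 \left(-89\right)) = - (428 \cdot 6724 - -2041660) = - (2877872 + 2041660) = \left(-1\right) 4919532 = -4919532$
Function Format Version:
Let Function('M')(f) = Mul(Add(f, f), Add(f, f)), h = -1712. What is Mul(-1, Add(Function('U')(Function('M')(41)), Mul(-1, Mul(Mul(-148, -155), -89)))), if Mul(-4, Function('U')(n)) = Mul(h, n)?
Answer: -4919532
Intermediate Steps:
Function('M')(f) = Mul(4, Pow(f, 2)) (Function('M')(f) = Mul(Mul(2, f), Mul(2, f)) = Mul(4, Pow(f, 2)))
Function('U')(n) = Mul(428, n) (Function('U')(n) = Mul(Rational(-1, 4), Mul(-1712, n)) = Mul(428, n))
Mul(-1, Add(Function('U')(Function('M')(41)), Mul(-1, Mul(Mul(-148, -155), -89)))) = Mul(-1, Add(Mul(428, Mul(4, Pow(41, 2))), Mul(-1, Mul(Mul(-148, -155), -89)))) = Mul(-1, Add(Mul(428, Mul(4, 1681)), Mul(-1, Mul(22940, -89)))) = Mul(-1, Add(Mul(428, 6724), Mul(-1, -2041660))) = Mul(-1, Add(2877872, 2041660)) = Mul(-1, 4919532) = -4919532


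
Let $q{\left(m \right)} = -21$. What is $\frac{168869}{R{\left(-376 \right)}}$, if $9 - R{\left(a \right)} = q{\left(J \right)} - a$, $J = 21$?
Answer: $- \frac{168869}{346} \approx -488.06$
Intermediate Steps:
$R{\left(a \right)} = 30 + a$ ($R{\left(a \right)} = 9 - \left(-21 - a\right) = 9 + \left(21 + a\right) = 30 + a$)
$\frac{168869}{R{\left(-376 \right)}} = \frac{168869}{30 - 376} = \frac{168869}{-346} = 168869 \left(- \frac{1}{346}\right) = - \frac{168869}{346}$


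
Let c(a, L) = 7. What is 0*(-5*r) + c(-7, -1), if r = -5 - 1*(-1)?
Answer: 7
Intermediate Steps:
r = -4 (r = -5 + 1 = -4)
0*(-5*r) + c(-7, -1) = 0*(-5*(-4)) + 7 = 0*20 + 7 = 0 + 7 = 7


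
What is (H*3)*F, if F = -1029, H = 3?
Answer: -9261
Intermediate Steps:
(H*3)*F = (3*3)*(-1029) = 9*(-1029) = -9261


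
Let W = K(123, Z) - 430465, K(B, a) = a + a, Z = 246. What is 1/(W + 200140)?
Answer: -1/229833 ≈ -4.3510e-6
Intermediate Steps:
K(B, a) = 2*a
W = -429973 (W = 2*246 - 430465 = 492 - 430465 = -429973)
1/(W + 200140) = 1/(-429973 + 200140) = 1/(-229833) = -1/229833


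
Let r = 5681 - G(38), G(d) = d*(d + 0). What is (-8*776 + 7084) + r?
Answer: 5113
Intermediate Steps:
G(d) = d² (G(d) = d*d = d²)
r = 4237 (r = 5681 - 1*38² = 5681 - 1*1444 = 5681 - 1444 = 4237)
(-8*776 + 7084) + r = (-8*776 + 7084) + 4237 = (-6208 + 7084) + 4237 = 876 + 4237 = 5113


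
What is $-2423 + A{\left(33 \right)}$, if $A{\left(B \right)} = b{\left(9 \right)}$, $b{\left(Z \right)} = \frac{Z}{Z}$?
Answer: $-2422$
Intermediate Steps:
$b{\left(Z \right)} = 1$
$A{\left(B \right)} = 1$
$-2423 + A{\left(33 \right)} = -2423 + 1 = -2422$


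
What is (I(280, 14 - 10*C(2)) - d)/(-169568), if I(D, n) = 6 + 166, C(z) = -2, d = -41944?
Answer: -10529/42392 ≈ -0.24837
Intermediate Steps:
I(D, n) = 172
(I(280, 14 - 10*C(2)) - d)/(-169568) = (172 - 1*(-41944))/(-169568) = (172 + 41944)*(-1/169568) = 42116*(-1/169568) = -10529/42392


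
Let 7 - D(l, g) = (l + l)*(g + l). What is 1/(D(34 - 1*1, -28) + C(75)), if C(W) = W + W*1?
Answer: -1/173 ≈ -0.0057803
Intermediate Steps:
D(l, g) = 7 - 2*l*(g + l) (D(l, g) = 7 - (l + l)*(g + l) = 7 - 2*l*(g + l))
C(W) = 2*W (C(W) = W + W = 2*W)
1/(D(34 - 1*1, -28) + C(75)) = 1/((7 - 2*(34 - 1*1)² - 2*(-28)*(34 - 1*1)) + 2*75) = 1/((7 - 2*(34 - 1)² - 2*(-28)*(34 - 1)) + 150) = 1/((7 - 2*33² - 2*(-28)*33) + 150) = 1/((7 - 2*1089 + 1848) + 150) = 1/((7 - 2178 + 1848) + 150) = 1/(-323 + 150) = 1/(-173) = -1/173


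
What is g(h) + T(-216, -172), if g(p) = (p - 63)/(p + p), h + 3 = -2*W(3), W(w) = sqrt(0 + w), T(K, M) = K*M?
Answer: 37121 + 21*sqrt(3) ≈ 37157.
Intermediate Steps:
W(w) = sqrt(w)
h = -3 - 2*sqrt(3) ≈ -6.4641
g(p) = (-63 + p)/(2*p) (g(p) = (-63 + p)/((2*p)) = (-63 + p)*(1/(2*p)) = (-63 + p)/(2*p))
g(h) + T(-216, -172) = (-63 + (-3 - 2*sqrt(3)))/(2*(-3 - 2*sqrt(3))) - 216*(-172) = (-66 - 2*sqrt(3))/(2*(-3 - 2*sqrt(3))) + 37152 = 37152 + (-66 - 2*sqrt(3))/(2*(-3 - 2*sqrt(3)))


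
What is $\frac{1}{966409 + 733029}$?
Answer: $\frac{1}{1699438} \approx 5.8843 \cdot 10^{-7}$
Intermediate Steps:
$\frac{1}{966409 + 733029} = \frac{1}{1699438}$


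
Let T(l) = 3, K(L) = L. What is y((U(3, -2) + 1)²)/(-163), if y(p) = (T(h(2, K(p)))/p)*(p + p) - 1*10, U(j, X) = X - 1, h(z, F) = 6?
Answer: 4/163 ≈ 0.024540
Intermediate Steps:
U(j, X) = -1 + X
y(p) = -4 (y(p) = (3/p)*(p + p) - 1*10 = (3/p)*(2*p) - 10 = 6 - 10 = -4)
y((U(3, -2) + 1)²)/(-163) = -4/(-163) = -4*(-1/163) = 4/163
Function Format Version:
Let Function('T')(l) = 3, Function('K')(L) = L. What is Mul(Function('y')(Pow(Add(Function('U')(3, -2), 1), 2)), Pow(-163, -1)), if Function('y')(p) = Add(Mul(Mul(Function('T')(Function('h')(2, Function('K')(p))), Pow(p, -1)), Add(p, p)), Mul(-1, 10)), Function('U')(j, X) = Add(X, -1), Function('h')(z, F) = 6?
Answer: Rational(4, 163) ≈ 0.024540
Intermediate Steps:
Function('U')(j, X) = Add(-1, X)
Function('y')(p) = -4 (Function('y')(p) = Add(Mul(Mul(3, Pow(p, -1)), Add(p, p)), Mul(-1, 10)) = Add(Mul(Mul(3, Pow(p, -1)), Mul(2, p)), -10) = Add(6, -10) = -4)
Mul(Function('y')(Pow(Add(Function('U')(3, -2), 1), 2)), Pow(-163, -1)) = Mul(-4, Pow(-163, -1)) = Mul(-4, Rational(-1, 163)) = Rational(4, 163)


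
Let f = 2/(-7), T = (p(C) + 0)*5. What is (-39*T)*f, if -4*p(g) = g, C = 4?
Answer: -390/7 ≈ -55.714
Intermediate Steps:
p(g) = -g/4
T = -5 (T = (-1/4*4 + 0)*5 = (-1 + 0)*5 = -1*5 = -5)
f = -2/7 (f = 2*(-1/7) = -2/7 ≈ -0.28571)
(-39*T)*f = -39*(-5)*(-2/7) = 195*(-2/7) = -390/7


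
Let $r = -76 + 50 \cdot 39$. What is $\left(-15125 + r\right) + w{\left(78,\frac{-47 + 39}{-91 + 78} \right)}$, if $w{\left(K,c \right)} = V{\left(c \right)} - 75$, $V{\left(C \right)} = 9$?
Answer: $-13317$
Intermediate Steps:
$r = 1874$ ($r = -76 + 1950 = 1874$)
$w{\left(K,c \right)} = -66$ ($w{\left(K,c \right)} = 9 - 75 = -66$)
$\left(-15125 + r\right) + w{\left(78,\frac{-47 + 39}{-91 + 78} \right)} = \left(-15125 + 1874\right) - 66 = -13251 - 66 = -13317$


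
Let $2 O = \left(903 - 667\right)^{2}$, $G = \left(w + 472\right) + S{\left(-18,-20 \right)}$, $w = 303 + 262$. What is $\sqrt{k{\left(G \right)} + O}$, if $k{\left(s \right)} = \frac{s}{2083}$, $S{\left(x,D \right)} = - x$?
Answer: $\frac{\sqrt{120831578437}}{2083} \approx 166.88$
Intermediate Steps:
$w = 565$
$G = 1055$ ($G = \left(565 + 472\right) - -18 = 1037 + 18 = 1055$)
$k{\left(s \right)} = \frac{s}{2083}$ ($k{\left(s \right)} = s \frac{1}{2083} = \frac{s}{2083}$)
$O = 27848$ ($O = \frac{\left(903 - 667\right)^{2}}{2} = \frac{236^{2}}{2} = \frac{1}{2} \cdot 55696 = 27848$)
$\sqrt{k{\left(G \right)} + O} = \sqrt{\frac{1}{2083} \cdot 1055 + 27848} = \sqrt{\frac{1055}{2083} + 27848} = \sqrt{\frac{58008439}{2083}} = \frac{\sqrt{120831578437}}{2083}$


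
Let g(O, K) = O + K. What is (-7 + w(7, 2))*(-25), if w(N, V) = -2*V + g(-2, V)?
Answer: 275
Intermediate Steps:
g(O, K) = K + O
w(N, V) = -2 - V (w(N, V) = -2*V + (V - 2) = -2*V + (-2 + V) = -2 - V)
(-7 + w(7, 2))*(-25) = (-7 + (-2 - 1*2))*(-25) = (-7 + (-2 - 2))*(-25) = (-7 - 4)*(-25) = -11*(-25) = 275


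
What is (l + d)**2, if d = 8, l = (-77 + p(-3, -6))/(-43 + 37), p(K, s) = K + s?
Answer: 4489/9 ≈ 498.78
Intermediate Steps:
l = 43/3 (l = (-77 + (-3 - 6))/(-43 + 37) = (-77 - 9)/(-6) = -86*(-1/6) = 43/3 ≈ 14.333)
(l + d)**2 = (43/3 + 8)**2 = (67/3)**2 = 4489/9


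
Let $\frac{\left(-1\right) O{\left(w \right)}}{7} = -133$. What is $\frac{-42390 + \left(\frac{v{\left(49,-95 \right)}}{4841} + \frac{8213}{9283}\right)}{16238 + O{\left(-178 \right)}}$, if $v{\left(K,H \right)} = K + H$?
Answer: $- \frac{634975001685}{257185914169} \approx -2.4689$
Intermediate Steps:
$v{\left(K,H \right)} = H + K$
$O{\left(w \right)} = 931$ ($O{\left(w \right)} = \left(-7\right) \left(-133\right) = 931$)
$\frac{-42390 + \left(\frac{v{\left(49,-95 \right)}}{4841} + \frac{8213}{9283}\right)}{16238 + O{\left(-178 \right)}} = \frac{-42390 + \left(\frac{-95 + 49}{4841} + \frac{8213}{9283}\right)}{16238 + 931} = \frac{-42390 + \left(\left(-46\right) \frac{1}{4841} + 8213 \cdot \frac{1}{9283}\right)}{17169} = \left(-42390 + \left(- \frac{46}{4841} + \frac{8213}{9283}\right)\right) \frac{1}{17169} = \left(-42390 + \frac{39332115}{44939003}\right) \frac{1}{17169} = \left(- \frac{1904925005055}{44939003}\right) \frac{1}{17169} = - \frac{634975001685}{257185914169}$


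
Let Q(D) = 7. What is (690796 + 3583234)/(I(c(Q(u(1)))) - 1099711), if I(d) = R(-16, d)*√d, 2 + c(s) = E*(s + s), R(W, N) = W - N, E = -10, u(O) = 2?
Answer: -4700197805330/1209366537913 - 538527780*I*√142/1209366537913 ≈ -3.8865 - 0.0053063*I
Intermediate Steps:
c(s) = -2 - 20*s (c(s) = -2 - 10*(s + s) = -2 - 20*s)
I(d) = √d*(-16 - d) (I(d) = (-16 - d)*√d = √d*(-16 - d))
(690796 + 3583234)/(I(c(Q(u(1)))) - 1099711) = (690796 + 3583234)/(√(-2 - 20*7)*(-16 - (-2 - 20*7)) - 1099711) = 4274030/(√(-2 - 140)*(-16 - (-2 - 140)) - 1099711) = 4274030/(√(-142)*(-16 - 1*(-142)) - 1099711) = 4274030/((I*√142)*(-16 + 142) - 1099711) = 4274030/((I*√142)*126 - 1099711) = 4274030/(126*I*√142 - 1099711) = 4274030/(-1099711 + 126*I*√142)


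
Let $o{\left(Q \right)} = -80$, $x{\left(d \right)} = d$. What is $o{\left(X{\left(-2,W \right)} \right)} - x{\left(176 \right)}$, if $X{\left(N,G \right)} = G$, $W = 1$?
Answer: $-256$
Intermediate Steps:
$o{\left(X{\left(-2,W \right)} \right)} - x{\left(176 \right)} = -80 - 176 = -256$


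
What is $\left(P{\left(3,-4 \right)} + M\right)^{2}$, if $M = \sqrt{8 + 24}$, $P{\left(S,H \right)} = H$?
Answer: $48 - 32 \sqrt{2} \approx 2.7452$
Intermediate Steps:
$M = 4 \sqrt{2}$ ($M = \sqrt{32} = 4 \sqrt{2} \approx 5.6569$)
$\left(P{\left(3,-4 \right)} + M\right)^{2} = \left(-4 + 4 \sqrt{2}\right)^{2}$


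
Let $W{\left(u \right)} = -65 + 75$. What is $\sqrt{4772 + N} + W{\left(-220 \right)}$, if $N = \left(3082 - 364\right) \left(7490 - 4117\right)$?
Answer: $10 + \sqrt{9172586} \approx 3038.6$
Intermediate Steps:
$W{\left(u \right)} = 10$
$N = 9167814$ ($N = 2718 \cdot 3373 = 9167814$)
$\sqrt{4772 + N} + W{\left(-220 \right)} = \sqrt{4772 + 9167814} + 10 = \sqrt{9172586} + 10 = 10 + \sqrt{9172586}$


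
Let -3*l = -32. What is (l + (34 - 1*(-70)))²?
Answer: 118336/9 ≈ 13148.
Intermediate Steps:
l = 32/3 (l = -⅓*(-32) = 32/3 ≈ 10.667)
(l + (34 - 1*(-70)))² = (32/3 + (34 - 1*(-70)))² = (32/3 + (34 + 70))² = (32/3 + 104)² = (344/3)² = 118336/9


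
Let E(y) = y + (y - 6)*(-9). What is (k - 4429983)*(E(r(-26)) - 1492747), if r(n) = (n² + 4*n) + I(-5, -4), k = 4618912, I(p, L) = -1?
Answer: -282876023469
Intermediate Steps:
r(n) = -1 + n² + 4*n (r(n) = (n² + 4*n) - 1 = -1 + n² + 4*n)
E(y) = 54 - 8*y (E(y) = y + (-6 + y)*(-9) = y + (54 - 9*y) = 54 - 8*y)
(k - 4429983)*(E(r(-26)) - 1492747) = (4618912 - 4429983)*((54 - 8*(-1 + (-26)² + 4*(-26))) - 1492747) = 188929*((54 - 8*(-1 + 676 - 104)) - 1492747) = 188929*((54 - 8*571) - 1492747) = 188929*((54 - 4568) - 1492747) = 188929*(-4514 - 1492747) = 188929*(-1497261) = -282876023469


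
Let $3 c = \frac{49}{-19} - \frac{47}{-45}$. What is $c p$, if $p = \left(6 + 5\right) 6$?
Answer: $- \frac{28864}{855} \approx -33.759$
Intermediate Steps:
$p = 66$ ($p = 11 \cdot 6 = 66$)
$c = - \frac{1312}{2565}$ ($c = \frac{\frac{49}{-19} - \frac{47}{-45}}{3} = \frac{49 \left(- \frac{1}{19}\right) - - \frac{47}{45}}{3} = \frac{- \frac{49}{19} + \frac{47}{45}}{3} = \frac{1}{3} \left(- \frac{1312}{855}\right) = - \frac{1312}{2565} \approx -0.5115$)
$c p = \left(- \frac{1312}{2565}\right) 66 = - \frac{28864}{855}$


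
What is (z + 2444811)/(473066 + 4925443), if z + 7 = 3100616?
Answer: 5545420/5398509 ≈ 1.0272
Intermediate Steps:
z = 3100609 (z = -7 + 3100616 = 3100609)
(z + 2444811)/(473066 + 4925443) = (3100609 + 2444811)/(473066 + 4925443) = 5545420/5398509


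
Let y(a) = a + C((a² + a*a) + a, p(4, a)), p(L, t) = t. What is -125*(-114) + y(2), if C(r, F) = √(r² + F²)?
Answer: 14252 + 2*√26 ≈ 14262.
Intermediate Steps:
C(r, F) = √(F² + r²)
y(a) = a + √(a² + (a + 2*a²)²) (y(a) = a + √(a² + ((a² + a*a) + a)²) = a + √(a² + ((a² + a²) + a)²) = a + √(a² + (2*a² + a)²) = a + √(a² + (a + 2*a²)²))
-125*(-114) + y(2) = -125*(-114) + (2 + √(2²*(1 + (1 + 2*2)²))) = 14250 + (2 + √(4*(1 + (1 + 4)²))) = 14250 + (2 + √(4*(1 + 5²))) = 14250 + (2 + √(4*(1 + 25))) = 14250 + (2 + √(4*26)) = 14250 + (2 + √104) = 14250 + (2 + 2*√26) = 14252 + 2*√26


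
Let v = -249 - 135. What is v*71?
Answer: -27264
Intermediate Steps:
v = -384
v*71 = -384*71 = -27264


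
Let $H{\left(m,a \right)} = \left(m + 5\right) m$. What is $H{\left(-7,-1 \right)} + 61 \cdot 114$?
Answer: $6968$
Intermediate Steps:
$H{\left(m,a \right)} = m \left(5 + m\right)$ ($H{\left(m,a \right)} = \left(5 + m\right) m = m \left(5 + m\right)$)
$H{\left(-7,-1 \right)} + 61 \cdot 114 = - 7 \left(5 - 7\right) + 61 \cdot 114 = \left(-7\right) \left(-2\right) + 6954 = 14 + 6954 = 6968$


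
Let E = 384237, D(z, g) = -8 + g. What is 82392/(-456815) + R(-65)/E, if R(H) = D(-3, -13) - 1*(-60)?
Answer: -10546746373/58508408385 ≈ -0.18026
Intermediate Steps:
R(H) = 39 (R(H) = (-8 - 13) - 1*(-60) = -21 + 60 = 39)
82392/(-456815) + R(-65)/E = 82392/(-456815) + 39/384237 = 82392*(-1/456815) + 39*(1/384237) = -82392/456815 + 13/128079 = -10546746373/58508408385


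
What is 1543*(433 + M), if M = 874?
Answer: 2016701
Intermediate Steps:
1543*(433 + M) = 1543*(433 + 874) = 1543*1307 = 2016701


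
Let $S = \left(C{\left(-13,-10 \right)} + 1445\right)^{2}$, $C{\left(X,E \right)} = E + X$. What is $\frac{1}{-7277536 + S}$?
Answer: $- \frac{1}{5255452} \approx -1.9028 \cdot 10^{-7}$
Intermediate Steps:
$S = 2022084$ ($S = \left(\left(-10 - 13\right) + 1445\right)^{2} = \left(-23 + 1445\right)^{2} = 1422^{2} = 2022084$)
$\frac{1}{-7277536 + S} = \frac{1}{-7277536 + 2022084} = \frac{1}{-5255452} = - \frac{1}{5255452}$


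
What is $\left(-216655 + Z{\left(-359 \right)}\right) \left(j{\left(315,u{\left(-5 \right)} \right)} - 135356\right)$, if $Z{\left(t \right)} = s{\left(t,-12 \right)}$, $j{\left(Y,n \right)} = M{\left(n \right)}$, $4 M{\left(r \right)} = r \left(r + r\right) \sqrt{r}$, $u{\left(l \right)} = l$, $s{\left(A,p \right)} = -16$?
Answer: $29327719876 - \frac{5416775 i \sqrt{5}}{2} \approx 2.9328 \cdot 10^{10} - 6.0561 \cdot 10^{6} i$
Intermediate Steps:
$M{\left(r \right)} = \frac{r^{\frac{5}{2}}}{2}$ ($M{\left(r \right)} = \frac{r \left(r + r\right) \sqrt{r}}{4} = \frac{r 2 r \sqrt{r}}{4} = \frac{2 r^{2} \sqrt{r}}{4} = \frac{2 r^{\frac{5}{2}}}{4} = \frac{r^{\frac{5}{2}}}{2}$)
$j{\left(Y,n \right)} = \frac{n^{\frac{5}{2}}}{2}$
$Z{\left(t \right)} = -16$
$\left(-216655 + Z{\left(-359 \right)}\right) \left(j{\left(315,u{\left(-5 \right)} \right)} - 135356\right) = \left(-216655 - 16\right) \left(\frac{\left(-5\right)^{\frac{5}{2}}}{2} - 135356\right) = - 216671 \left(\frac{25 i \sqrt{5}}{2} - 135356\right) = - 216671 \left(-135356 + \frac{25 i \sqrt{5}}{2}\right) = 29327719876 - \frac{5416775 i \sqrt{5}}{2}$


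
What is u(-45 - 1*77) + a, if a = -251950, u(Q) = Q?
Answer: -252072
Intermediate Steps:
u(-45 - 1*77) + a = (-45 - 1*77) - 251950 = (-45 - 77) - 251950 = -122 - 251950 = -252072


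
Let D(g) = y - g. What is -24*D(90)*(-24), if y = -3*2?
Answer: -55296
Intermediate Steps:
y = -6
D(g) = -6 - g
-24*D(90)*(-24) = -24*(-6 - 1*90)*(-24) = -24*(-6 - 90)*(-24) = -24*(-96)*(-24) = 2304*(-24) = -55296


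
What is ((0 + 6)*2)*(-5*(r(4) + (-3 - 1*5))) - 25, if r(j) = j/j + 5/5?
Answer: 335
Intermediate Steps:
r(j) = 2 (r(j) = 1 + 5*(⅕) = 1 + 1 = 2)
((0 + 6)*2)*(-5*(r(4) + (-3 - 1*5))) - 25 = ((0 + 6)*2)*(-5*(2 + (-3 - 1*5))) - 25 = (6*2)*(-5*(2 + (-3 - 5))) - 25 = 12*(-5*(2 - 8)) - 25 = 12*(-5*(-6)) - 25 = 12*30 - 25 = 360 - 25 = 335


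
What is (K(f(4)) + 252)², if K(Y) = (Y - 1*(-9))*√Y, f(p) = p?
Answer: 77284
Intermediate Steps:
K(Y) = √Y*(9 + Y) (K(Y) = (Y + 9)*√Y = (9 + Y)*√Y = √Y*(9 + Y))
(K(f(4)) + 252)² = (√4*(9 + 4) + 252)² = (2*13 + 252)² = (26 + 252)² = 278² = 77284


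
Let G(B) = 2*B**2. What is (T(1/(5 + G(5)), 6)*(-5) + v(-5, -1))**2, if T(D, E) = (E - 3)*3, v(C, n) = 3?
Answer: 1764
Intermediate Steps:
T(D, E) = -9 + 3*E (T(D, E) = (-3 + E)*3 = -9 + 3*E)
(T(1/(5 + G(5)), 6)*(-5) + v(-5, -1))**2 = ((-9 + 3*6)*(-5) + 3)**2 = ((-9 + 18)*(-5) + 3)**2 = (9*(-5) + 3)**2 = (-45 + 3)**2 = (-42)**2 = 1764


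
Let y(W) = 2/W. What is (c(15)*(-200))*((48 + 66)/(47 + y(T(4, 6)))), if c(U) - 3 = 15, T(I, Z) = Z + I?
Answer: -513000/59 ≈ -8694.9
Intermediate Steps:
T(I, Z) = I + Z
c(U) = 18 (c(U) = 3 + 15 = 18)
(c(15)*(-200))*((48 + 66)/(47 + y(T(4, 6)))) = (18*(-200))*((48 + 66)/(47 + 2/(4 + 6))) = -410400/(47 + 2/10) = -410400/(47 + 2*(1/10)) = -410400/(47 + 1/5) = -410400/236/5 = -410400*5/236 = -3600*285/118 = -513000/59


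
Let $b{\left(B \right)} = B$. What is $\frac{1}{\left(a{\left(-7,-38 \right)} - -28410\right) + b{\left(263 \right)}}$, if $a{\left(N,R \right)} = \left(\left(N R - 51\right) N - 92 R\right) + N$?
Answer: $\frac{1}{30657} \approx 3.2619 \cdot 10^{-5}$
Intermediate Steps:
$a{\left(N,R \right)} = N - 92 R + N \left(-51 + N R\right)$ ($a{\left(N,R \right)} = \left(\left(-51 + N R\right) N - 92 R\right) + N = \left(N \left(-51 + N R\right) - 92 R\right) + N = \left(- 92 R + N \left(-51 + N R\right)\right) + N = N - 92 R + N \left(-51 + N R\right)$)
$\frac{1}{\left(a{\left(-7,-38 \right)} - -28410\right) + b{\left(263 \right)}} = \frac{1}{\left(\left(\left(-92\right) \left(-38\right) - -350 - 38 \left(-7\right)^{2}\right) - -28410\right) + 263} = \frac{1}{\left(\left(3496 + 350 - 1862\right) + 28410\right) + 263} = \frac{1}{\left(1984 + 28410\right) + 263} = \frac{1}{30394 + 263} = \frac{1}{30657}$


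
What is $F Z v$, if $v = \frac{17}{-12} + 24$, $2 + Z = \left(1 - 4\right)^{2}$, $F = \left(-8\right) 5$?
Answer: $- \frac{18970}{3} \approx -6323.3$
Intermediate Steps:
$F = -40$
$Z = 7$ ($Z = -2 + \left(1 - 4\right)^{2} = -2 + \left(-3\right)^{2} = -2 + 9 = 7$)
$v = \frac{271}{12}$ ($v = 17 \left(- \frac{1}{12}\right) + 24 = - \frac{17}{12} + 24 = \frac{271}{12} \approx 22.583$)
$F Z v = \left(-40\right) 7 \cdot \frac{271}{12} = \left(-280\right) \frac{271}{12} = - \frac{18970}{3}$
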